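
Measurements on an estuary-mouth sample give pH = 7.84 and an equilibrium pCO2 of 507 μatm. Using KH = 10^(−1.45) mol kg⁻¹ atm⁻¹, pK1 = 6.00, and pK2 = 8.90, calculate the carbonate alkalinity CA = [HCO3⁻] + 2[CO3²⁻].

[CO2*] = KH · pCO2 = 10^(−1.45) × 507×10^-6 = 1.799×10^-5 mol/kg
α₀ = 1/(1 + K1/[H⁺] + K1K2/[H⁺]²) = 1/(1 + 10^+1.84 + 10^+0.78) = 0.01312
DIC = [CO2*]/α₀ = 1.799×10^-5 / 0.01312 = 1.371 mmol/kg
CA = (α₁ + 2α₂)·DIC = (0.9078 + 2×0.07907) × 1.371 = 1.46 mmol/kg

CA = 1.46 mmol/kg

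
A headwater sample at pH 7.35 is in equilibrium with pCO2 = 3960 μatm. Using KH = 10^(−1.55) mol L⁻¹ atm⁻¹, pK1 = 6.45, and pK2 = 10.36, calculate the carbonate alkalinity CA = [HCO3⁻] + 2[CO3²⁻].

CA = 0.888 mmol/L

[CO2*] = KH · pCO2 = 10^(−1.55) × 3960×10^-6 = 1.116×10^-4 mol/L
α₀ = 1/(1 + K1/[H⁺] + K1K2/[H⁺]²) = 1/(1 + 10^+0.90 + 10^-2.11) = 0.1117
DIC = [CO2*]/α₀ = 1.116×10^-4 / 0.1117 = 0.9990 mmol/L
CA = (α₁ + 2α₂)·DIC = (0.8874 + 2×0.0008672) × 0.9990 = 0.888 mmol/L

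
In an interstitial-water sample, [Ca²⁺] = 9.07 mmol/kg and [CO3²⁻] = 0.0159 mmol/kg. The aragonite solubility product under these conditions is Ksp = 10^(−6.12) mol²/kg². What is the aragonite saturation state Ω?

Ksp = 10^(−6.12) = 7.586×10^-7
Ω = [Ca²⁺][CO3²⁻]/Ksp = (9.07×10^-3)(0.0159×10^-3) / 7.586×10^-7 = 0.190

Ω = 0.190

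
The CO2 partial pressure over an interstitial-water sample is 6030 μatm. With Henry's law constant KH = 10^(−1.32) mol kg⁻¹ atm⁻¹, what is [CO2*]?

[CO2*] = 289 μmol/kg

KH = 10^(−1.32) = 4.786×10^-2 mol kg⁻¹ atm⁻¹
[CO2*] = KH · pCO2 = 4.786×10^-2 × 6030×10^-6 atm = 2.89×10^-4 mol/kg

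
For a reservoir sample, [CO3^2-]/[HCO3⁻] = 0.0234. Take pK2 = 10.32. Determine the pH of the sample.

pH = 8.69

From K2 = [H⁺][CO3^2-]/[HCO3⁻]:  pH = pK2 + log₁₀([CO3^2-]/[HCO3⁻])
log₁₀(0.0234) = -1.631
pH = 10.32 + (-1.631) = 8.69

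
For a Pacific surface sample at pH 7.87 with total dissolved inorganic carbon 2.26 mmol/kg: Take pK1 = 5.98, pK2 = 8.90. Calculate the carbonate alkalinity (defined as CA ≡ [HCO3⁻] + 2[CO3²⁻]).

CA = [HCO3⁻] + 2[CO3²⁻] = (α₁ + 2α₂)·DIC
At pH 7.87: [H⁺]/K1 = 10^-1.89 = 0.012882, K2/[H⁺] = 10^-1.03 = 0.093325
α₁ = 1/(1 + 0.012882 + 0.093325) = 1/1.1062 = 0.9040; α₂ = α₁·K2/[H⁺] = 0.08437
α₁ + 2α₂ = 1.0727
CA = 1.0727 × 2.26 = 2.42 mmol/kg

CA = 2.42 mmol/kg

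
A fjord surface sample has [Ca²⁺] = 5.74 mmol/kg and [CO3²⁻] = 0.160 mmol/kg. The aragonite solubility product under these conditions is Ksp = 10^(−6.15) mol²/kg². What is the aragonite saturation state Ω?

Ksp = 10^(−6.15) = 7.079×10^-7
Ω = [Ca²⁺][CO3²⁻]/Ksp = (5.74×10^-3)(0.160×10^-3) / 7.079×10^-7 = 1.30

Ω = 1.30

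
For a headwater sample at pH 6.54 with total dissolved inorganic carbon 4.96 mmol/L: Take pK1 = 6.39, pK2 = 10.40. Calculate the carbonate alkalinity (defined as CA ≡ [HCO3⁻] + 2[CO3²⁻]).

CA = [HCO3⁻] + 2[CO3²⁻] = (α₁ + 2α₂)·DIC
At pH 6.54: [H⁺]/K1 = 10^-0.15 = 0.70795, K2/[H⁺] = 10^-3.86 = 0.00013804
α₁ = 1/(1 + 0.70795 + 0.00013804) = 1/1.7081 = 0.5855; α₂ = α₁·K2/[H⁺] = 8.081×10^-5
α₁ + 2α₂ = 0.5856
CA = 0.5856 × 4.96 = 2.90 mmol/L

CA = 2.90 mmol/L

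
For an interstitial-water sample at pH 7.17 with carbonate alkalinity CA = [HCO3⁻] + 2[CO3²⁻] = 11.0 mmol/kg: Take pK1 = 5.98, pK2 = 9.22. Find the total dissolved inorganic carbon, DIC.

DIC = 11.6 mmol/kg

CA = [HCO3⁻] + 2[CO3²⁻] = (α₁ + 2α₂)·DIC
At pH 7.17: [H⁺]/K1 = 10^-1.19 = 0.064565, K2/[H⁺] = 10^-2.05 = 0.0089125
α₁ = 1/(1 + 0.064565 + 0.0089125) = 1/1.0735 = 0.9316; α₂ = α₁·K2/[H⁺] = 0.008302
α₁ + 2α₂ = 0.9482
DIC = CA / (α₁ + 2α₂) = 11.0 / 0.9482 = 11.6 mmol/kg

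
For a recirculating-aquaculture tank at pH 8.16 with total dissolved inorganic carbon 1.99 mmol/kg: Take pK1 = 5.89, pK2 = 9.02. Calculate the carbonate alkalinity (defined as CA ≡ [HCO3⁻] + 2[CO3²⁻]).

CA = 2.22 mmol/kg

CA = [HCO3⁻] + 2[CO3²⁻] = (α₁ + 2α₂)·DIC
At pH 8.16: [H⁺]/K1 = 10^-2.27 = 0.0053703, K2/[H⁺] = 10^-0.86 = 0.13804
α₁ = 1/(1 + 0.0053703 + 0.13804) = 1/1.1434 = 0.8746; α₂ = α₁·K2/[H⁺] = 0.1207
α₁ + 2α₂ = 1.1160
CA = 1.1160 × 1.99 = 2.22 mmol/kg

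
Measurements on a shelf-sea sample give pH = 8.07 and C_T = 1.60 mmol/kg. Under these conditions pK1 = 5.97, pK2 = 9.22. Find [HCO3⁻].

α₁ = 1 / (1 + [H⁺]/K1 + K2/[H⁺]) = 1 / (1 + 10^-2.10 + 10^-1.15)
   = 1 / (1 + 0.0079433 + 0.070795) = 1/1.0787 = 0.9270
[HCO3⁻] = α₁ × DIC = 0.9270 × 1.60 = 1.48 mmol/kg

[HCO3⁻] = 1.48 mmol/kg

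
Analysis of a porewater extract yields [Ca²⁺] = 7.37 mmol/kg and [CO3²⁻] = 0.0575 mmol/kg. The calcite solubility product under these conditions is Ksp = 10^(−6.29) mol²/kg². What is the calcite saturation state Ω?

Ksp = 10^(−6.29) = 5.129×10^-7
Ω = [Ca²⁺][CO3²⁻]/Ksp = (7.37×10^-3)(0.0575×10^-3) / 5.129×10^-7 = 0.826

Ω = 0.826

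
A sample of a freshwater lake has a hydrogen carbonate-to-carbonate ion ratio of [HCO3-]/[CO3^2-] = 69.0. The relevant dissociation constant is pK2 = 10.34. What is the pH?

From K2 = [H⁺][CO3^2-]/[HCO3-]:  pH = pK2 − log₁₀([HCO3-]/[CO3^2-])
log₁₀(69.0) = +1.839
pH = 10.34 − (+1.839) = 8.50

pH = 8.50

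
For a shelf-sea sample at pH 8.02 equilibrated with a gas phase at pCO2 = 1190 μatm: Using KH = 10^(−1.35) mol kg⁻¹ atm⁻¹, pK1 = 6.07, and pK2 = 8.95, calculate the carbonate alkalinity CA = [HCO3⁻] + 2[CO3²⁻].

[CO2*] = KH · pCO2 = 10^(−1.35) × 1190×10^-6 = 5.316×10^-5 mol/kg
α₀ = 1/(1 + K1/[H⁺] + K1K2/[H⁺]²) = 1/(1 + 10^+1.95 + 10^+1.02) = 0.009941
DIC = [CO2*]/α₀ = 5.316×10^-5 / 0.009941 = 5.347 mmol/kg
CA = (α₁ + 2α₂)·DIC = (0.8860 + 2×0.1041) × 5.347 = 5.85 mmol/kg

CA = 5.85 mmol/kg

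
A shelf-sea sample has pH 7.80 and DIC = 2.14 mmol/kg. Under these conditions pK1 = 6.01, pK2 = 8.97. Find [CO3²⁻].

α₂ = 1 / (1 + [H⁺]/K2 + [H⁺]²/(K1K2)) = 1 / (1 + 10^+1.17 + 10^-0.62)
   = 1 / (1 + 14.791 + 0.23988) = 1/16.031 = 0.06238
[CO3²⁻] = α₂ × DIC = 0.06238 × 2.14 = 0.133 mmol/kg

[CO3²⁻] = 0.133 mmol/kg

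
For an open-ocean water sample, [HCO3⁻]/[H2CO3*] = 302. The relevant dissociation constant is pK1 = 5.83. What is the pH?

From K1 = [H⁺][HCO3⁻]/[H2CO3*]:  pH = pK1 + log₁₀([HCO3⁻]/[H2CO3*])
log₁₀(302) = +2.480
pH = 5.83 + (+2.480) = 8.31

pH = 8.31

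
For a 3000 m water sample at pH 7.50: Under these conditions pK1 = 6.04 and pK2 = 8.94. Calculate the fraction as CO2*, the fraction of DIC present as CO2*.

α₀ = 1 / (1 + K1/[H⁺] + K1K2/[H⁺]²) = 1 / (1 + 10^+1.46 + 10^+0.02)
   = 1 / (1 + 28.840 + 1.0471) = 1/30.887 = 0.03238

α₀ = 0.0324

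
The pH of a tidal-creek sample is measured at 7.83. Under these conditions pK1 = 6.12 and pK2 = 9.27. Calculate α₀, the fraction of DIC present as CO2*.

α₀ = 1 / (1 + K1/[H⁺] + K1K2/[H⁺]²) = 1 / (1 + 10^+1.71 + 10^+0.27)
   = 1 / (1 + 51.286 + 1.8621) = 1/54.148 = 0.01847

α₀ = 0.0185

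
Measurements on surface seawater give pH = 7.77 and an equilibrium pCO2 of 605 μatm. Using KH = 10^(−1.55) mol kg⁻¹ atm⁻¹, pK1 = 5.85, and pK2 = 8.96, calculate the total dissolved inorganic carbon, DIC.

[CO2*] = KH · pCO2 = 10^(−1.55) × 605×10^-6 = 1.705×10^-5 mol/kg
α₀ = 1/(1 + K1/[H⁺] + K1K2/[H⁺]²) = 1/(1 + 10^+1.92 + 10^+0.73) = 0.01117
DIC = [CO2*]/α₀ = 1.705×10^-5 / 0.01117 = 1.53 mmol/kg

DIC = 1.53 mmol/kg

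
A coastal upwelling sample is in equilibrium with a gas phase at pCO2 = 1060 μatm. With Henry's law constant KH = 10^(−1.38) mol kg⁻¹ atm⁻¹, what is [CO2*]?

KH = 10^(−1.38) = 4.169×10^-2 mol kg⁻¹ atm⁻¹
[CO2*] = KH · pCO2 = 4.169×10^-2 × 1060×10^-6 atm = 4.42×10^-5 mol/kg

[CO2*] = 44.2 μmol/kg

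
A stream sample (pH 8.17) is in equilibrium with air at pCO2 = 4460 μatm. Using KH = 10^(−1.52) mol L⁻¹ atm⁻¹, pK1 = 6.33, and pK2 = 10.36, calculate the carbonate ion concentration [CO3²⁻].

[CO3²⁻] = 0.0602 mmol/L

[CO2*] = KH · pCO2 = 10^(−1.52) × 4460×10^-6 = 1.347×10^-4 mol/L
α₀ = 1/(1 + K1/[H⁺] + K1K2/[H⁺]²) = 1/(1 + 10^+1.84 + 10^-0.35) = 0.01416
DIC = [CO2*]/α₀ = 1.347×10^-4 / 0.01416 = 9.513 mmol/L
[CO3²⁻] = α₂·DIC; α₂ = 0.006324, so [CO3²⁻] = 0.006324 × 9.513 = 0.0602 mmol/L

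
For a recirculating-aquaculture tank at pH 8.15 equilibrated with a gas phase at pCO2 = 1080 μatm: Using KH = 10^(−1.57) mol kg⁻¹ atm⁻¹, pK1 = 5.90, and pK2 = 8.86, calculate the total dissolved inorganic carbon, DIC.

DIC = 6.21 mmol/kg

[CO2*] = KH · pCO2 = 10^(−1.57) × 1080×10^-6 = 2.907×10^-5 mol/kg
α₀ = 1/(1 + K1/[H⁺] + K1K2/[H⁺]²) = 1/(1 + 10^+2.25 + 10^+1.54) = 0.004684
DIC = [CO2*]/α₀ = 2.907×10^-5 / 0.004684 = 6.21 mmol/kg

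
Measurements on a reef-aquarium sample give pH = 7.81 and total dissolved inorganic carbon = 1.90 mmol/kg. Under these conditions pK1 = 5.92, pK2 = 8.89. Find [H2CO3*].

[CO2*] = 0.0223 mmol/kg

α₀ = 1 / (1 + K1/[H⁺] + K1K2/[H⁺]²) = 1 / (1 + 10^+1.89 + 10^+0.81)
   = 1 / (1 + 77.625 + 6.4565) = 1/85.081 = 0.01175
[CO2*] = α₀ × DIC = 0.01175 × 1.90 = 0.0223 mmol/kg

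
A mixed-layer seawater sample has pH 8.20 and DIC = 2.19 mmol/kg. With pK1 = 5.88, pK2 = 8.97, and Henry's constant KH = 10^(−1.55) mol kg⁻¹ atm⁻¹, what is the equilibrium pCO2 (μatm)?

α₀ = 1 / (1 + K1/[H⁺] + K1K2/[H⁺]²) = 1 / (1 + 10^+2.32 + 10^+1.55)
   = 1 / (1 + 208.93 + 35.481) = 1/245.41 = 0.004075
[CO2*] = α₀ × DIC = 0.004075 × 2.19 = 0.008924 mmol/kg = 8.924 μmol/kg
pCO2 = [CO2*]/KH = 8.924×10^-6 / 2.818×10^-2 = 317 μatm

pCO2 = 317 μatm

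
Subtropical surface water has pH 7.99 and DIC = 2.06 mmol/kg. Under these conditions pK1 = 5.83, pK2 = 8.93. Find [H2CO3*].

[CO2*] = 12.7 μmol/kg

α₀ = 1 / (1 + K1/[H⁺] + K1K2/[H⁺]²) = 1 / (1 + 10^+2.16 + 10^+1.22)
   = 1 / (1 + 144.54 + 16.596) = 1/162.14 = 0.006168
[CO2*] = α₀ × DIC = 0.006168 × 2.06 = 0.0127 mmol/kg = 12.7 μmol/kg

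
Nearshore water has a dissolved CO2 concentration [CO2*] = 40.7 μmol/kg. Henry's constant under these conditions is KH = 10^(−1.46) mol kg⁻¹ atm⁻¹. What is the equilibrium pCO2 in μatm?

KH = 10^(−1.46) = 3.467×10^-2 mol kg⁻¹ atm⁻¹
pCO2 = [CO2*]/KH = 40.7×10^-6 / 3.467×10^-2 = 1.17×10^-3 atm = 1170 μatm

pCO2 = 1170 μatm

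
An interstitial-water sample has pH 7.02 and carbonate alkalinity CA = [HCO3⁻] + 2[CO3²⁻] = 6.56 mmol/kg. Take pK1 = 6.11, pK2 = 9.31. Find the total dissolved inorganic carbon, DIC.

DIC = 7.33 mmol/kg

CA = [HCO3⁻] + 2[CO3²⁻] = (α₁ + 2α₂)·DIC
At pH 7.02: [H⁺]/K1 = 10^-0.91 = 0.12303, K2/[H⁺] = 10^-2.29 = 0.0051286
α₁ = 1/(1 + 0.12303 + 0.0051286) = 1/1.1282 = 0.8864; α₂ = α₁·K2/[H⁺] = 0.004546
α₁ + 2α₂ = 0.8955
DIC = CA / (α₁ + 2α₂) = 6.56 / 0.8955 = 7.33 mmol/kg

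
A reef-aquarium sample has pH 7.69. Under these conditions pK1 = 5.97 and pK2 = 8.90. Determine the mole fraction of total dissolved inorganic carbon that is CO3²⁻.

α₂ = 0.0571

α₂ = 1 / (1 + [H⁺]/K2 + [H⁺]²/(K1K2)) = 1 / (1 + 10^+1.21 + 10^-0.51)
   = 1 / (1 + 16.218 + 0.30903) = 1/17.527 = 0.05705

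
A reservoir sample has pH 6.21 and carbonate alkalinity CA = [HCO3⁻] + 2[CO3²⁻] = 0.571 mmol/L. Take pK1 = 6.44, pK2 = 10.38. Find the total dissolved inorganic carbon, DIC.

CA = [HCO3⁻] + 2[CO3²⁻] = (α₁ + 2α₂)·DIC
At pH 6.21: [H⁺]/K1 = 10^0.23 = 1.6982, K2/[H⁺] = 10^-4.17 = 6.7608×10^-5
α₁ = 1/(1 + 1.6982 + 6.7608×10^-5) = 1/2.6983 = 0.3706; α₂ = α₁·K2/[H⁺] = 2.506×10^-5
α₁ + 2α₂ = 0.3707
DIC = CA / (α₁ + 2α₂) = 0.571 / 0.3707 = 1.54 mmol/L

DIC = 1.54 mmol/L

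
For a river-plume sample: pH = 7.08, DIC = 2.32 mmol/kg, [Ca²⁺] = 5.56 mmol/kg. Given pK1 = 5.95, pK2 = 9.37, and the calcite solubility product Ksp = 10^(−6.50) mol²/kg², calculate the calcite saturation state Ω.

Ω = 0.194

α₂ = 1 / (1 + [H⁺]/K2 + [H⁺]²/(K1K2)) = 1 / (1 + 10^+2.29 + 10^+1.16)
   = 1 / (1 + 194.98 + 14.454) = 1/210.44 = 0.004752
[CO3²⁻] = α₂ × DIC = 0.004752 × 2.32 = 0.01102 mmol/kg = 11.02 μmol/kg
Ksp = 10^(−6.50) = 3.162×10^-7
Ω = [Ca²⁺][CO3²⁻]/Ksp = (5.56×10^-3)(1.102×10^-5) / 3.162×10^-7 = 0.194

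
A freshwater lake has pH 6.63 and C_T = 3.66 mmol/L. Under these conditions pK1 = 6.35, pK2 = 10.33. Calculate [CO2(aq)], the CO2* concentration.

[CO2*] = 1.26 mmol/L

α₀ = 1 / (1 + K1/[H⁺] + K1K2/[H⁺]²) = 1 / (1 + 10^+0.28 + 10^-3.42)
   = 1 / (1 + 1.9055 + 0.00038019) = 1/2.9058 = 0.3441
[CO2*] = α₀ × DIC = 0.3441 × 3.66 = 1.26 mmol/L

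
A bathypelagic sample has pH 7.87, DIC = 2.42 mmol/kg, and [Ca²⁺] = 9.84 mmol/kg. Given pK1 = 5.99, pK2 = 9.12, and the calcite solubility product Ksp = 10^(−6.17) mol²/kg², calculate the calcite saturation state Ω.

α₂ = 1 / (1 + [H⁺]/K2 + [H⁺]²/(K1K2)) = 1 / (1 + 10^+1.25 + 10^-0.63)
   = 1 / (1 + 17.783 + 0.23442) = 1/19.017 = 0.05258
[CO3²⁻] = α₂ × DIC = 0.05258 × 2.42 = 0.1273 mmol/kg
Ksp = 10^(−6.17) = 6.761×10^-7
Ω = [Ca²⁺][CO3²⁻]/Ksp = (9.84×10^-3)(1.273×10^-4) / 6.761×10^-7 = 1.85

Ω = 1.85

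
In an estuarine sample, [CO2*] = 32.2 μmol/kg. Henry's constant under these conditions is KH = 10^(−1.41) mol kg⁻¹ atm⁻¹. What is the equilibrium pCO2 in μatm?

KH = 10^(−1.41) = 3.890×10^-2 mol kg⁻¹ atm⁻¹
pCO2 = [CO2*]/KH = 32.2×10^-6 / 3.890×10^-2 = 8.28×10^-4 atm = 828 μatm

pCO2 = 828 μatm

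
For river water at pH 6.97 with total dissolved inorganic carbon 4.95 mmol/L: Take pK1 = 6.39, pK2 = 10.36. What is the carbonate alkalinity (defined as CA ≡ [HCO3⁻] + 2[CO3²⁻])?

CA = [HCO3⁻] + 2[CO3²⁻] = (α₁ + 2α₂)·DIC
At pH 6.97: [H⁺]/K1 = 10^-0.58 = 0.26303, K2/[H⁺] = 10^-3.39 = 0.00040738
α₁ = 1/(1 + 0.26303 + 0.00040738) = 1/1.2634 = 0.7915; α₂ = α₁·K2/[H⁺] = 0.0003224
α₁ + 2α₂ = 0.7921
CA = 0.7921 × 4.95 = 3.92 mmol/L

CA = 3.92 mmol/L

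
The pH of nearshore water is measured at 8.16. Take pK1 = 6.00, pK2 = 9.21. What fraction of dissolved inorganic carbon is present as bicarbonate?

α₁ = 1 / (1 + [H⁺]/K1 + K2/[H⁺]) = 1 / (1 + 10^-2.16 + 10^-1.05)
   = 1 / (1 + 0.0069183 + 0.089125) = 1/1.0960 = 0.9124

α₁ = 0.912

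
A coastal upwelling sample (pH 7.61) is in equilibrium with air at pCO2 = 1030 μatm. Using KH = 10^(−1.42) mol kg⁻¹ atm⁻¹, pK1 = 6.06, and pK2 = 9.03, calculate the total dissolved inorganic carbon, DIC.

DIC = 1.48 mmol/kg

[CO2*] = KH · pCO2 = 10^(−1.42) × 1030×10^-6 = 3.916×10^-5 mol/kg
α₀ = 1/(1 + K1/[H⁺] + K1K2/[H⁺]²) = 1/(1 + 10^+1.55 + 10^+0.13) = 0.02643
DIC = [CO2*]/α₀ = 3.916×10^-5 / 0.02643 = 1.48 mmol/kg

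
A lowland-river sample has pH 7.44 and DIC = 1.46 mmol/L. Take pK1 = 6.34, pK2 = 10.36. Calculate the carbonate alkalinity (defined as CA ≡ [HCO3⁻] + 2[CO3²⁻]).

CA = [HCO3⁻] + 2[CO3²⁻] = (α₁ + 2α₂)·DIC
At pH 7.44: [H⁺]/K1 = 10^-1.10 = 0.079433, K2/[H⁺] = 10^-2.92 = 0.0012023
α₁ = 1/(1 + 0.079433 + 0.0012023) = 1/1.0806 = 0.9254; α₂ = α₁·K2/[H⁺] = 0.001113
α₁ + 2α₂ = 0.9276
CA = 0.9276 × 1.46 = 1.35 mmol/L

CA = 1.35 mmol/L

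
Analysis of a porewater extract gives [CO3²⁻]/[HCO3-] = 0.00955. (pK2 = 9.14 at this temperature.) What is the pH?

From K2 = [H⁺][CO3²⁻]/[HCO3-]:  pH = pK2 + log₁₀([CO3²⁻]/[HCO3-])
log₁₀(0.00955) = -2.020
pH = 9.14 + (-2.020) = 7.12

pH = 7.12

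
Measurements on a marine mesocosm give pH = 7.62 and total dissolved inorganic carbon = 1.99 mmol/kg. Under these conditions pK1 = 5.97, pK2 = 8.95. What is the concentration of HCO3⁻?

[HCO3⁻] = 1.86 mmol/kg

α₁ = 1 / (1 + [H⁺]/K1 + K2/[H⁺]) = 1 / (1 + 10^-1.65 + 10^-1.33)
   = 1 / (1 + 0.022387 + 0.046774) = 1/1.0692 = 0.9353
[HCO3⁻] = α₁ × DIC = 0.9353 × 1.99 = 1.86 mmol/kg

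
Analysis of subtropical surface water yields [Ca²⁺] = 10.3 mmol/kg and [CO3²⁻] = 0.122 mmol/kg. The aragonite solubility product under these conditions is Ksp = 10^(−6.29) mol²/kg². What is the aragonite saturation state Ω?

Ω = 2.45

Ksp = 10^(−6.29) = 5.129×10^-7
Ω = [Ca²⁺][CO3²⁻]/Ksp = (10.3×10^-3)(0.122×10^-3) / 5.129×10^-7 = 2.45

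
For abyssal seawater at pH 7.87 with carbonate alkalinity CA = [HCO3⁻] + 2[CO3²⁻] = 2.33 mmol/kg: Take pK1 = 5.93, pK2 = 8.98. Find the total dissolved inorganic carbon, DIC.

CA = [HCO3⁻] + 2[CO3²⁻] = (α₁ + 2α₂)·DIC
At pH 7.87: [H⁺]/K1 = 10^-1.94 = 0.011482, K2/[H⁺] = 10^-1.11 = 0.077625
α₁ = 1/(1 + 0.011482 + 0.077625) = 1/1.0891 = 0.9182; α₂ = α₁·K2/[H⁺] = 0.07127
α₁ + 2α₂ = 1.0607
DIC = CA / (α₁ + 2α₂) = 2.33 / 1.0607 = 2.20 mmol/kg

DIC = 2.20 mmol/kg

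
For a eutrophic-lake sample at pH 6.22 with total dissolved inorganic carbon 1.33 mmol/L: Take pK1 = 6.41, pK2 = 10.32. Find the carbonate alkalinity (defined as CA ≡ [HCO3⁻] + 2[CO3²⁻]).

CA = [HCO3⁻] + 2[CO3²⁻] = (α₁ + 2α₂)·DIC
At pH 6.22: [H⁺]/K1 = 10^0.19 = 1.5488, K2/[H⁺] = 10^-4.10 = 7.9433×10^-5
α₁ = 1/(1 + 1.5488 + 7.9433×10^-5) = 1/2.5489 = 0.3923; α₂ = α₁·K2/[H⁺] = 3.116×10^-5
α₁ + 2α₂ = 0.3924
CA = 0.3924 × 1.33 = 0.522 mmol/L

CA = 0.522 mmol/L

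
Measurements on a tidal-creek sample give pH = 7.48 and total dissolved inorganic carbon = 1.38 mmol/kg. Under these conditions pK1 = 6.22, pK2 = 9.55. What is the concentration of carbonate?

[CO3²⁻] = 11.0 μmol/kg

α₂ = 1 / (1 + [H⁺]/K2 + [H⁺]²/(K1K2)) = 1 / (1 + 10^+2.07 + 10^+0.81)
   = 1 / (1 + 117.49 + 6.4565) = 1/124.95 = 0.008003
[CO3²⁻] = α₂ × DIC = 0.008003 × 1.38 = 0.0110 mmol/kg = 11.0 μmol/kg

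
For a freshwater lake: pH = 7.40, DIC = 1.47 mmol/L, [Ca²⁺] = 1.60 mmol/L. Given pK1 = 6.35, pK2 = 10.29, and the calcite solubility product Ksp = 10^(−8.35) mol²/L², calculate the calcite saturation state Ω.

α₂ = 1 / (1 + [H⁺]/K2 + [H⁺]²/(K1K2)) = 1 / (1 + 10^+2.89 + 10^+1.84)
   = 1 / (1 + 776.25 + 69.183) = 1/846.43 = 0.001181
[CO3²⁻] = α₂ × DIC = 0.001181 × 1.47 = 0.001737 mmol/L = 1.737 μmol/L
Ksp = 10^(−8.35) = 4.467×10^-9
Ω = [Ca²⁺][CO3²⁻]/Ksp = (1.60×10^-3)(1.737×10^-6) / 4.467×10^-9 = 0.622

Ω = 0.622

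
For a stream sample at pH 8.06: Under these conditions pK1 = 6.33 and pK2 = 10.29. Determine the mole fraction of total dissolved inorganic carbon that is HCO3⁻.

α₁ = 1 / (1 + [H⁺]/K1 + K2/[H⁺]) = 1 / (1 + 10^-1.73 + 10^-2.23)
   = 1 / (1 + 0.018621 + 0.0058884) = 1/1.0245 = 0.9761

α₁ = 0.976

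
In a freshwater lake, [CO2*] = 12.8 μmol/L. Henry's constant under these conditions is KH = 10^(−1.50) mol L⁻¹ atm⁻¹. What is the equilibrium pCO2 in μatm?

pCO2 = 405 μatm

KH = 10^(−1.50) = 3.162×10^-2 mol L⁻¹ atm⁻¹
pCO2 = [CO2*]/KH = 12.8×10^-6 / 3.162×10^-2 = 4.05×10^-4 atm = 405 μatm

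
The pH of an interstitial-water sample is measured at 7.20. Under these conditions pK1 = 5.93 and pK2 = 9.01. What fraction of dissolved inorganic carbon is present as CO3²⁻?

α₂ = 0.0145

α₂ = 1 / (1 + [H⁺]/K2 + [H⁺]²/(K1K2)) = 1 / (1 + 10^+1.81 + 10^+0.54)
   = 1 / (1 + 64.565 + 3.4674) = 1/69.033 = 0.01449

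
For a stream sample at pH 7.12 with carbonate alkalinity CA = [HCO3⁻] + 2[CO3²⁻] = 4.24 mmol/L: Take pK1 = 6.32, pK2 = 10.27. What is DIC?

DIC = 4.91 mmol/L

CA = [HCO3⁻] + 2[CO3²⁻] = (α₁ + 2α₂)·DIC
At pH 7.12: [H⁺]/K1 = 10^-0.80 = 0.15849, K2/[H⁺] = 10^-3.15 = 0.00070795
α₁ = 1/(1 + 0.15849 + 0.00070795) = 1/1.1592 = 0.8627; α₂ = α₁·K2/[H⁺] = 0.0006107
α₁ + 2α₂ = 0.8639
DIC = CA / (α₁ + 2α₂) = 4.24 / 0.8639 = 4.91 mmol/L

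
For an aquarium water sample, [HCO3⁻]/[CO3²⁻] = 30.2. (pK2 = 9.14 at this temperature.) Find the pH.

From K2 = [H⁺][CO3²⁻]/[HCO3⁻]:  pH = pK2 − log₁₀([HCO3⁻]/[CO3²⁻])
log₁₀(30.2) = +1.480
pH = 9.14 − (+1.480) = 7.66

pH = 7.66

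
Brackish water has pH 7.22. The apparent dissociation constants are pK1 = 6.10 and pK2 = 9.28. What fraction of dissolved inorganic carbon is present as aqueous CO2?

α₀ = 0.0699

α₀ = 1 / (1 + K1/[H⁺] + K1K2/[H⁺]²) = 1 / (1 + 10^+1.12 + 10^-0.94)
   = 1 / (1 + 13.183 + 0.11482) = 1/14.297 = 0.06994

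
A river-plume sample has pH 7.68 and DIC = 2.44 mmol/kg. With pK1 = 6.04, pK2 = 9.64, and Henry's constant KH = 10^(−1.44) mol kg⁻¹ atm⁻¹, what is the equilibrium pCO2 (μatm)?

α₀ = 1 / (1 + K1/[H⁺] + K1K2/[H⁺]²) = 1 / (1 + 10^+1.64 + 10^-0.32)
   = 1 / (1 + 43.652 + 0.47863) = 1/45.130 = 0.02216
[CO2*] = α₀ × DIC = 0.02216 × 2.44 = 0.05407 mmol/kg
pCO2 = [CO2*]/KH = 5.407×10^-5 / 3.631×10^-2 = 1490 μatm

pCO2 = 1490 μatm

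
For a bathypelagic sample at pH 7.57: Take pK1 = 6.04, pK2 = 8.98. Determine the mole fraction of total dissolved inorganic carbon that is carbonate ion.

α₂ = 0.0364

α₂ = 1 / (1 + [H⁺]/K2 + [H⁺]²/(K1K2)) = 1 / (1 + 10^+1.41 + 10^-0.12)
   = 1 / (1 + 25.704 + 0.75858) = 1/27.463 = 0.03641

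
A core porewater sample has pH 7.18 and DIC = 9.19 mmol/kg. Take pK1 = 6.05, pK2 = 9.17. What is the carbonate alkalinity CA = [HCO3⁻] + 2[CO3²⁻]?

CA = 8.65 mmol/kg

CA = [HCO3⁻] + 2[CO3²⁻] = (α₁ + 2α₂)·DIC
At pH 7.18: [H⁺]/K1 = 10^-1.13 = 0.074131, K2/[H⁺] = 10^-1.99 = 0.010233
α₁ = 1/(1 + 0.074131 + 0.010233) = 1/1.0844 = 0.9222; α₂ = α₁·K2/[H⁺] = 0.009437
α₁ + 2α₂ = 0.9411
CA = 0.9411 × 9.19 = 8.65 mmol/kg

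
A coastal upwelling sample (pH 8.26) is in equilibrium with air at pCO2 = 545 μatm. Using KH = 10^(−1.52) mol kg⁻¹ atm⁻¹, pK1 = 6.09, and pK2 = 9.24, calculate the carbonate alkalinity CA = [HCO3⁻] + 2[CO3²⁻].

CA = 2.94 mmol/kg

[CO2*] = KH · pCO2 = 10^(−1.52) × 545×10^-6 = 1.646×10^-5 mol/kg
α₀ = 1/(1 + K1/[H⁺] + K1K2/[H⁺]²) = 1/(1 + 10^+2.17 + 10^+1.19) = 0.006083
DIC = [CO2*]/α₀ = 1.646×10^-5 / 0.006083 = 2.706 mmol/kg
CA = (α₁ + 2α₂)·DIC = (0.8997 + 2×0.09421) × 2.706 = 2.94 mmol/kg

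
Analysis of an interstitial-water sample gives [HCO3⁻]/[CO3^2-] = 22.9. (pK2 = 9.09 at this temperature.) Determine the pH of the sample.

pH = 7.73

From K2 = [H⁺][CO3^2-]/[HCO3⁻]:  pH = pK2 − log₁₀([HCO3⁻]/[CO3^2-])
log₁₀(22.9) = +1.360
pH = 9.09 − (+1.360) = 7.73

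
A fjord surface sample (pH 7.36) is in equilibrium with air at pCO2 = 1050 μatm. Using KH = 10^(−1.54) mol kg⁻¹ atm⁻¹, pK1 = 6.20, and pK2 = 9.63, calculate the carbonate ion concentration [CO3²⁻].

[CO3²⁻] = 2.35 μmol/kg

[CO2*] = KH · pCO2 = 10^(−1.54) × 1050×10^-6 = 3.028×10^-5 mol/kg
α₀ = 1/(1 + K1/[H⁺] + K1K2/[H⁺]²) = 1/(1 + 10^+1.16 + 10^-1.11) = 0.06438
DIC = [CO2*]/α₀ = 3.028×10^-5 / 0.06438 = 0.4703 mmol/kg
[CO3²⁻] = α₂·DIC; α₂ = 0.004998, so [CO3²⁻] = 0.004998 × 0.4703 = 0.00235 mmol/kg = 2.35 μmol/kg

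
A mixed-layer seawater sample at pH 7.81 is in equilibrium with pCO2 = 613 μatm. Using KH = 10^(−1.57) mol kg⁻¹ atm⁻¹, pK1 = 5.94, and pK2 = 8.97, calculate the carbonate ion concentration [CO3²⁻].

[CO3²⁻] = 0.0846 mmol/kg

[CO2*] = KH · pCO2 = 10^(−1.57) × 613×10^-6 = 1.650×10^-5 mol/kg
α₀ = 1/(1 + K1/[H⁺] + K1K2/[H⁺]²) = 1/(1 + 10^+1.87 + 10^+0.71) = 0.01246
DIC = [CO2*]/α₀ = 1.650×10^-5 / 0.01246 = 1.324 mmol/kg
[CO3²⁻] = α₂·DIC; α₂ = 0.06390, so [CO3²⁻] = 0.06390 × 1.324 = 0.0846 mmol/kg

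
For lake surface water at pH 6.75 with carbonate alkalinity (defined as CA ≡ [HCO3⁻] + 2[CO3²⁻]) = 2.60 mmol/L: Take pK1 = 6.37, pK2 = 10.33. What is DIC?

CA = [HCO3⁻] + 2[CO3²⁻] = (α₁ + 2α₂)·DIC
At pH 6.75: [H⁺]/K1 = 10^-0.38 = 0.41687, K2/[H⁺] = 10^-3.58 = 0.00026303
α₁ = 1/(1 + 0.41687 + 0.00026303) = 1/1.4171 = 0.7057; α₂ = α₁·K2/[H⁺] = 0.0001856
α₁ + 2α₂ = 0.7060
DIC = CA / (α₁ + 2α₂) = 2.60 / 0.7060 = 3.68 mmol/L

DIC = 3.68 mmol/L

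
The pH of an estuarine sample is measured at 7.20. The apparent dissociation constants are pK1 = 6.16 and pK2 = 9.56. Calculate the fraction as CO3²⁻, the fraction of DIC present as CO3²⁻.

α₂ = 1 / (1 + [H⁺]/K2 + [H⁺]²/(K1K2)) = 1 / (1 + 10^+2.36 + 10^+1.32)
   = 1 / (1 + 229.09 + 20.893) = 1/250.98 = 0.003984

α₂ = 0.00398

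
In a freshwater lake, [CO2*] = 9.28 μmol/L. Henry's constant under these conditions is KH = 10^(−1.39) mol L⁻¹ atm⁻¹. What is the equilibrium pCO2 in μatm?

KH = 10^(−1.39) = 4.074×10^-2 mol L⁻¹ atm⁻¹
pCO2 = [CO2*]/KH = 9.28×10^-6 / 4.074×10^-2 = 2.28×10^-4 atm = 228 μatm

pCO2 = 228 μatm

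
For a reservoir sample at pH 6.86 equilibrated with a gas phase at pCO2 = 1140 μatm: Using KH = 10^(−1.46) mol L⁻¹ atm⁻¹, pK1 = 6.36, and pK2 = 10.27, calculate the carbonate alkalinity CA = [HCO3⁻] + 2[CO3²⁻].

CA = 0.125 mmol/L

[CO2*] = KH · pCO2 = 10^(−1.46) × 1140×10^-6 = 3.953×10^-5 mol/L
α₀ = 1/(1 + K1/[H⁺] + K1K2/[H⁺]²) = 1/(1 + 10^+0.50 + 10^-2.91) = 0.2402
DIC = [CO2*]/α₀ = 3.953×10^-5 / 0.2402 = 0.1646 mmol/L
CA = (α₁ + 2α₂)·DIC = (0.7595 + 2×0.0002955) × 0.1646 = 0.125 mmol/L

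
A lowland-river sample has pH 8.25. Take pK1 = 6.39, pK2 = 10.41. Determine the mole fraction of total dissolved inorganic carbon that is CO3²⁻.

α₂ = 0.00678

α₂ = 1 / (1 + [H⁺]/K2 + [H⁺]²/(K1K2)) = 1 / (1 + 10^+2.16 + 10^+0.30)
   = 1 / (1 + 144.54 + 1.9953) = 1/147.54 = 0.006778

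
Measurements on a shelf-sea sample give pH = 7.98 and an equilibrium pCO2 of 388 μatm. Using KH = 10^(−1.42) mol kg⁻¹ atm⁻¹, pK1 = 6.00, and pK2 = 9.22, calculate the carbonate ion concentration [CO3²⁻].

[CO2*] = KH · pCO2 = 10^(−1.42) × 388×10^-6 = 1.475×10^-5 mol/kg
α₀ = 1/(1 + K1/[H⁺] + K1K2/[H⁺]²) = 1/(1 + 10^+1.98 + 10^+0.74) = 0.009804
DIC = [CO2*]/α₀ = 1.475×10^-5 / 0.009804 = 1.505 mmol/kg
[CO3²⁻] = α₂·DIC; α₂ = 0.05388, so [CO3²⁻] = 0.05388 × 1.505 = 0.0811 mmol/kg

[CO3²⁻] = 0.0811 mmol/kg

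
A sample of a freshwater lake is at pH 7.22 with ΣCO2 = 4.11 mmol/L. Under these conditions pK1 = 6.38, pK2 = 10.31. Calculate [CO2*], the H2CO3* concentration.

[CO2*] = 0.519 mmol/L

α₀ = 1 / (1 + K1/[H⁺] + K1K2/[H⁺]²) = 1 / (1 + 10^+0.84 + 10^-2.25)
   = 1 / (1 + 6.9183 + 0.0056234) = 1/7.9239 = 0.1262
[CO2*] = α₀ × DIC = 0.1262 × 4.11 = 0.519 mmol/L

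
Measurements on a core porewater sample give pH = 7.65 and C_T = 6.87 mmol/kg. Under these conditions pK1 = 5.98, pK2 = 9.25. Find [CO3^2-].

[CO3²⁻] = 0.165 mmol/kg

α₂ = 1 / (1 + [H⁺]/K2 + [H⁺]²/(K1K2)) = 1 / (1 + 10^+1.60 + 10^-0.07)
   = 1 / (1 + 39.811 + 0.85114) = 1/41.662 = 0.02400
[CO3²⁻] = α₂ × DIC = 0.02400 × 6.87 = 0.165 mmol/kg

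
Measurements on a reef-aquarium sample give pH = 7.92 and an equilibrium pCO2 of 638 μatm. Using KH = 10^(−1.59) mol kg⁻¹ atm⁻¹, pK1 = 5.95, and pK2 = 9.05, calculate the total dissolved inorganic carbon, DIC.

[CO2*] = KH · pCO2 = 10^(−1.59) × 638×10^-6 = 1.640×10^-5 mol/kg
α₀ = 1/(1 + K1/[H⁺] + K1K2/[H⁺]²) = 1/(1 + 10^+1.97 + 10^+0.84) = 0.009877
DIC = [CO2*]/α₀ = 1.640×10^-5 / 0.009877 = 1.66 mmol/kg

DIC = 1.66 mmol/kg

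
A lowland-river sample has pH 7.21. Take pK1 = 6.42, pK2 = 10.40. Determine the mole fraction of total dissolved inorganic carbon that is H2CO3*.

α₀ = 0.139

α₀ = 1 / (1 + K1/[H⁺] + K1K2/[H⁺]²) = 1 / (1 + 10^+0.79 + 10^-2.40)
   = 1 / (1 + 6.1660 + 0.0039811) = 1/7.1699 = 0.1395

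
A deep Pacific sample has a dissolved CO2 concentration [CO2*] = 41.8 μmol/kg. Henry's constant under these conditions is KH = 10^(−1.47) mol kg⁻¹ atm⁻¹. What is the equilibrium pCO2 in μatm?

KH = 10^(−1.47) = 3.388×10^-2 mol kg⁻¹ atm⁻¹
pCO2 = [CO2*]/KH = 41.8×10^-6 / 3.388×10^-2 = 1.23×10^-3 atm = 1230 μatm

pCO2 = 1230 μatm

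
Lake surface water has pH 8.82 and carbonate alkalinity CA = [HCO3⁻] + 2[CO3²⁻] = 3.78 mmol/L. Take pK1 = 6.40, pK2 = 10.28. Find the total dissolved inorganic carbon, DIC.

CA = [HCO3⁻] + 2[CO3²⁻] = (α₁ + 2α₂)·DIC
At pH 8.82: [H⁺]/K1 = 10^-2.42 = 0.0038019, K2/[H⁺] = 10^-1.46 = 0.034674
α₁ = 1/(1 + 0.0038019 + 0.034674) = 1/1.0385 = 0.9629; α₂ = α₁·K2/[H⁺] = 0.03339
α₁ + 2α₂ = 1.0297
DIC = CA / (α₁ + 2α₂) = 3.78 / 1.0297 = 3.67 mmol/L

DIC = 3.67 mmol/L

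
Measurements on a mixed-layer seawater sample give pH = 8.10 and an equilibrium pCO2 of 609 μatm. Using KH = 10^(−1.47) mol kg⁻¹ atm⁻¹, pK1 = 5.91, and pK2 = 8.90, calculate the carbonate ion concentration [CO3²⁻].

[CO2*] = KH · pCO2 = 10^(−1.47) × 609×10^-6 = 2.064×10^-5 mol/kg
α₀ = 1/(1 + K1/[H⁺] + K1K2/[H⁺]²) = 1/(1 + 10^+2.19 + 10^+1.39) = 0.005542
DIC = [CO2*]/α₀ = 2.064×10^-5 / 0.005542 = 3.723 mmol/kg
[CO3²⁻] = α₂·DIC; α₂ = 0.1360, so [CO3²⁻] = 0.1360 × 3.723 = 0.507 mmol/kg

[CO3²⁻] = 0.507 mmol/kg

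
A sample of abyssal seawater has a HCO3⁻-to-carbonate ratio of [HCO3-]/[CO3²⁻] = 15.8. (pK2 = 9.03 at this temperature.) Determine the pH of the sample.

pH = 7.83

From K2 = [H⁺][CO3²⁻]/[HCO3-]:  pH = pK2 − log₁₀([HCO3-]/[CO3²⁻])
log₁₀(15.8) = +1.199
pH = 9.03 − (+1.199) = 7.83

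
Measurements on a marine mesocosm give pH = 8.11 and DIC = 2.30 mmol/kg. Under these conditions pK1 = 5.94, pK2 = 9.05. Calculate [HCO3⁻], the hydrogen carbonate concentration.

[HCO3⁻] = 2.05 mmol/kg

α₁ = 1 / (1 + [H⁺]/K1 + K2/[H⁺]) = 1 / (1 + 10^-2.17 + 10^-0.94)
   = 1 / (1 + 0.0067608 + 0.11482) = 1/1.1216 = 0.8916
[HCO3⁻] = α₁ × DIC = 0.8916 × 2.30 = 2.05 mmol/kg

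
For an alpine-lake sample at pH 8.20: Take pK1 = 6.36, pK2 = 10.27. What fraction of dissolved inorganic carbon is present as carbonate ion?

α₂ = 0.00832

α₂ = 1 / (1 + [H⁺]/K2 + [H⁺]²/(K1K2)) = 1 / (1 + 10^+2.07 + 10^+0.23)
   = 1 / (1 + 117.49 + 1.6982) = 1/120.19 = 0.008320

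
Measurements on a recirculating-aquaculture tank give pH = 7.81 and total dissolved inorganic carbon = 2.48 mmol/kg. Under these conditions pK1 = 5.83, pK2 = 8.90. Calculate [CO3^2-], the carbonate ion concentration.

[CO3²⁻] = 0.185 mmol/kg

α₂ = 1 / (1 + [H⁺]/K2 + [H⁺]²/(K1K2)) = 1 / (1 + 10^+1.09 + 10^-0.89)
   = 1 / (1 + 12.303 + 0.12882) = 1/13.432 = 0.07445
[CO3²⁻] = α₂ × DIC = 0.07445 × 2.48 = 0.185 mmol/kg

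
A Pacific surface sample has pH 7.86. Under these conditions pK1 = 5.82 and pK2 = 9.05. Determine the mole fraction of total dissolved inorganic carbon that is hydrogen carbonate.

α₁ = 0.931

α₁ = 1 / (1 + [H⁺]/K1 + K2/[H⁺]) = 1 / (1 + 10^-2.04 + 10^-1.19)
   = 1 / (1 + 0.0091201 + 0.064565) = 1/1.0737 = 0.9314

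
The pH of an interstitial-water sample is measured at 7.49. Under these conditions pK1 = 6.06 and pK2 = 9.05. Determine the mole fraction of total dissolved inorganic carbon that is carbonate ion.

α₂ = 0.0259

α₂ = 1 / (1 + [H⁺]/K2 + [H⁺]²/(K1K2)) = 1 / (1 + 10^+1.56 + 10^+0.13)
   = 1 / (1 + 36.308 + 1.3490) = 1/38.657 = 0.02587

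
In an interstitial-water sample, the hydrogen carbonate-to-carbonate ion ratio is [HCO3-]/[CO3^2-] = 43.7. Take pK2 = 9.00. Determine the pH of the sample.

From K2 = [H⁺][CO3^2-]/[HCO3-]:  pH = pK2 − log₁₀([HCO3-]/[CO3^2-])
log₁₀(43.7) = +1.640
pH = 9.00 − (+1.640) = 7.36

pH = 7.36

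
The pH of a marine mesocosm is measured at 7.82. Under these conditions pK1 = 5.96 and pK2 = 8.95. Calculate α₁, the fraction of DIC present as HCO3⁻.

α₁ = 0.919

α₁ = 1 / (1 + [H⁺]/K1 + K2/[H⁺]) = 1 / (1 + 10^-1.86 + 10^-1.13)
   = 1 / (1 + 0.013804 + 0.074131) = 1/1.0879 = 0.9192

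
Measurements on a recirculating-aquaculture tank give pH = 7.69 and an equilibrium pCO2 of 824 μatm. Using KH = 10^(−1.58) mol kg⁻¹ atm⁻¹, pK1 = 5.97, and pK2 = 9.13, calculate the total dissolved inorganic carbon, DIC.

DIC = 1.20 mmol/kg

[CO2*] = KH · pCO2 = 10^(−1.58) × 824×10^-6 = 2.167×10^-5 mol/kg
α₀ = 1/(1 + K1/[H⁺] + K1K2/[H⁺]²) = 1/(1 + 10^+1.72 + 10^+0.28) = 0.01806
DIC = [CO2*]/α₀ = 2.167×10^-5 / 0.01806 = 1.20 mmol/kg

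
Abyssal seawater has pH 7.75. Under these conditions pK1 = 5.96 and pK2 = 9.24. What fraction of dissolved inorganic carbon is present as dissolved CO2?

α₀ = 0.0155

α₀ = 1 / (1 + K1/[H⁺] + K1K2/[H⁺]²) = 1 / (1 + 10^+1.79 + 10^+0.30)
   = 1 / (1 + 61.660 + 1.9953) = 1/64.655 = 0.01547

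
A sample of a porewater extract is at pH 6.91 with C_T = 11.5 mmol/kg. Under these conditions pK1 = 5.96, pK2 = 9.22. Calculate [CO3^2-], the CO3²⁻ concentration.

α₂ = 1 / (1 + [H⁺]/K2 + [H⁺]²/(K1K2)) = 1 / (1 + 10^+2.31 + 10^+1.36)
   = 1 / (1 + 204.17 + 22.909) = 1/228.08 = 0.004384
[CO3²⁻] = α₂ × DIC = 0.004384 × 11.5 = 0.0504 mmol/kg

[CO3²⁻] = 0.0504 mmol/kg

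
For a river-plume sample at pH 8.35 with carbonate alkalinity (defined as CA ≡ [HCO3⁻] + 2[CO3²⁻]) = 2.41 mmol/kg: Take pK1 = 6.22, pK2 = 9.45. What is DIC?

CA = [HCO3⁻] + 2[CO3²⁻] = (α₁ + 2α₂)·DIC
At pH 8.35: [H⁺]/K1 = 10^-2.13 = 0.0074131, K2/[H⁺] = 10^-1.10 = 0.079433
α₁ = 1/(1 + 0.0074131 + 0.079433) = 1/1.0868 = 0.9201; α₂ = α₁·K2/[H⁺] = 0.07309
α₁ + 2α₂ = 1.0663
DIC = CA / (α₁ + 2α₂) = 2.41 / 1.0663 = 2.26 mmol/kg

DIC = 2.26 mmol/kg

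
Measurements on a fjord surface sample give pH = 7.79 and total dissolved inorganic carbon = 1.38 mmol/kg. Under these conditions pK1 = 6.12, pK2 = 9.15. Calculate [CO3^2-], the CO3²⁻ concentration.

α₂ = 1 / (1 + [H⁺]/K2 + [H⁺]²/(K1K2)) = 1 / (1 + 10^+1.36 + 10^-0.31)
   = 1 / (1 + 22.909 + 0.48978) = 1/24.398 = 0.04099
[CO3²⁻] = α₂ × DIC = 0.04099 × 1.38 = 0.0566 mmol/kg

[CO3²⁻] = 0.0566 mmol/kg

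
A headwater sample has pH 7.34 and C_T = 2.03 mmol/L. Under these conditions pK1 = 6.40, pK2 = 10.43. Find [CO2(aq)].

α₀ = 1 / (1 + K1/[H⁺] + K1K2/[H⁺]²) = 1 / (1 + 10^+0.94 + 10^-2.15)
   = 1 / (1 + 8.7096 + 0.0070795) = 1/9.7167 = 0.1029
[CO2*] = α₀ × DIC = 0.1029 × 2.03 = 0.209 mmol/L

[CO2*] = 0.209 mmol/L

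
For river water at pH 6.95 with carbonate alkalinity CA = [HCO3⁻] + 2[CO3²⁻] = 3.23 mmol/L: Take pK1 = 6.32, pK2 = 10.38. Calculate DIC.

CA = [HCO3⁻] + 2[CO3²⁻] = (α₁ + 2α₂)·DIC
At pH 6.95: [H⁺]/K1 = 10^-0.63 = 0.23442, K2/[H⁺] = 10^-3.43 = 0.00037154
α₁ = 1/(1 + 0.23442 + 0.00037154) = 1/1.2348 = 0.8099; α₂ = α₁·K2/[H⁺] = 0.0003009
α₁ + 2α₂ = 0.8105
DIC = CA / (α₁ + 2α₂) = 3.23 / 0.8105 = 3.99 mmol/L

DIC = 3.99 mmol/L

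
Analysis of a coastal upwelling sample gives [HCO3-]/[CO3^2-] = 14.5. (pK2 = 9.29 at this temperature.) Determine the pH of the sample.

From K2 = [H⁺][CO3^2-]/[HCO3-]:  pH = pK2 − log₁₀([HCO3-]/[CO3^2-])
log₁₀(14.5) = +1.161
pH = 9.29 − (+1.161) = 8.13

pH = 8.13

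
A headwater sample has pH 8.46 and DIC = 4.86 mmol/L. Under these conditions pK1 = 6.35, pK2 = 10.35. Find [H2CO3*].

α₀ = 1 / (1 + K1/[H⁺] + K1K2/[H⁺]²) = 1 / (1 + 10^+2.11 + 10^+0.22)
   = 1 / (1 + 128.82 + 1.6596) = 1/131.48 = 0.007605
[CO2*] = α₀ × DIC = 0.007605 × 4.86 = 0.0370 mmol/L

[CO2*] = 0.0370 mmol/L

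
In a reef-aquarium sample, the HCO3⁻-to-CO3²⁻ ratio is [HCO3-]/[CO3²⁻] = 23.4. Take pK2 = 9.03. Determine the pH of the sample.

pH = 7.66

From K2 = [H⁺][CO3²⁻]/[HCO3-]:  pH = pK2 − log₁₀([HCO3-]/[CO3²⁻])
log₁₀(23.4) = +1.369
pH = 9.03 − (+1.369) = 7.66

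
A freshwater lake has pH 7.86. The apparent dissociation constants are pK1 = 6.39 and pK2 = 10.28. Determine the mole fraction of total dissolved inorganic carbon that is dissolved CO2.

α₀ = 0.0327

α₀ = 1 / (1 + K1/[H⁺] + K1K2/[H⁺]²) = 1 / (1 + 10^+1.47 + 10^-0.95)
   = 1 / (1 + 29.512 + 0.11220) = 1/30.624 = 0.03265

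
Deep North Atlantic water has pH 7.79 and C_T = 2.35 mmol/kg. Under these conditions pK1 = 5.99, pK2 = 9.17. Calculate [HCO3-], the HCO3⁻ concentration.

[HCO3⁻] = 2.22 mmol/kg

α₁ = 1 / (1 + [H⁺]/K1 + K2/[H⁺]) = 1 / (1 + 10^-1.80 + 10^-1.38)
   = 1 / (1 + 0.015849 + 0.041687) = 1/1.0575 = 0.9456
[HCO3⁻] = α₁ × DIC = 0.9456 × 2.35 = 2.22 mmol/kg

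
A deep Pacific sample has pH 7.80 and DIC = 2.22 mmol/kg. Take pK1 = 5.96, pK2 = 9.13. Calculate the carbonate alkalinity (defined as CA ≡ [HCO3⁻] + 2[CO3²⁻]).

CA = 2.29 mmol/kg

CA = [HCO3⁻] + 2[CO3²⁻] = (α₁ + 2α₂)·DIC
At pH 7.80: [H⁺]/K1 = 10^-1.84 = 0.014454, K2/[H⁺] = 10^-1.33 = 0.046774
α₁ = 1/(1 + 0.014454 + 0.046774) = 1/1.0612 = 0.9423; α₂ = α₁·K2/[H⁺] = 0.04407
α₁ + 2α₂ = 1.0305
CA = 1.0305 × 2.22 = 2.29 mmol/kg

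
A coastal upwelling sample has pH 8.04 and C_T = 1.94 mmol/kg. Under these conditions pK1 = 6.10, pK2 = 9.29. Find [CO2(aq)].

[CO2*] = 0.0209 mmol/kg

α₀ = 1 / (1 + K1/[H⁺] + K1K2/[H⁺]²) = 1 / (1 + 10^+1.94 + 10^+0.69)
   = 1 / (1 + 87.096 + 4.8978) = 1/92.994 = 0.01075
[CO2*] = α₀ × DIC = 0.01075 × 1.94 = 0.0209 mmol/kg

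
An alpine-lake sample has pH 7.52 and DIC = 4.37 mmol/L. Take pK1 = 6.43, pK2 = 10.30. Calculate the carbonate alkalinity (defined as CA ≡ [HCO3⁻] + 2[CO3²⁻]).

CA = [HCO3⁻] + 2[CO3²⁻] = (α₁ + 2α₂)·DIC
At pH 7.52: [H⁺]/K1 = 10^-1.09 = 0.081283, K2/[H⁺] = 10^-2.78 = 0.0016596
α₁ = 1/(1 + 0.081283 + 0.0016596) = 1/1.0829 = 0.9234; α₂ = α₁·K2/[H⁺] = 0.001532
α₁ + 2α₂ = 0.9265
CA = 0.9265 × 4.37 = 4.05 mmol/L

CA = 4.05 mmol/L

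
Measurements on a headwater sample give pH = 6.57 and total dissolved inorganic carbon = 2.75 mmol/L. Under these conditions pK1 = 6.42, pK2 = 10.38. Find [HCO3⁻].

[HCO3⁻] = 1.61 mmol/L

α₁ = 1 / (1 + [H⁺]/K1 + K2/[H⁺]) = 1 / (1 + 10^-0.15 + 10^-3.81)
   = 1 / (1 + 0.70795 + 0.00015488) = 1/1.7081 = 0.5854
[HCO3⁻] = α₁ × DIC = 0.5854 × 2.75 = 1.61 mmol/L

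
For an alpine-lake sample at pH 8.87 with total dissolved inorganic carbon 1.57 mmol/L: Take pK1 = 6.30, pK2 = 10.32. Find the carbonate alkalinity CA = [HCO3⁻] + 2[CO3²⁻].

CA = [HCO3⁻] + 2[CO3²⁻] = (α₁ + 2α₂)·DIC
At pH 8.87: [H⁺]/K1 = 10^-2.57 = 0.0026915, K2/[H⁺] = 10^-1.45 = 0.035481
α₁ = 1/(1 + 0.0026915 + 0.035481) = 1/1.0382 = 0.9632; α₂ = α₁·K2/[H⁺] = 0.03418
α₁ + 2α₂ = 1.0316
CA = 1.0316 × 1.57 = 1.62 mmol/L

CA = 1.62 mmol/L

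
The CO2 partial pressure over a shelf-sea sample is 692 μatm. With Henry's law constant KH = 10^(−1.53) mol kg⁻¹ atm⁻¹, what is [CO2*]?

KH = 10^(−1.53) = 2.951×10^-2 mol kg⁻¹ atm⁻¹
[CO2*] = KH · pCO2 = 2.951×10^-2 × 692×10^-6 atm = 2.04×10^-5 mol/kg

[CO2*] = 20.4 μmol/kg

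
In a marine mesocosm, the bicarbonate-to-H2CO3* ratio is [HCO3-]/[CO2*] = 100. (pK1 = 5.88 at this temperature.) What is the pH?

pH = 7.88

From K1 = [H⁺][HCO3-]/[CO2*]:  pH = pK1 + log₁₀([HCO3-]/[CO2*])
log₁₀(100) = +2.000
pH = 5.88 + (+2.000) = 7.88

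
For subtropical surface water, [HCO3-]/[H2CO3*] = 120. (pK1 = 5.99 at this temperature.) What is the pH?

From K1 = [H⁺][HCO3-]/[H2CO3*]:  pH = pK1 + log₁₀([HCO3-]/[H2CO3*])
log₁₀(120) = +2.079
pH = 5.99 + (+2.079) = 8.07

pH = 8.07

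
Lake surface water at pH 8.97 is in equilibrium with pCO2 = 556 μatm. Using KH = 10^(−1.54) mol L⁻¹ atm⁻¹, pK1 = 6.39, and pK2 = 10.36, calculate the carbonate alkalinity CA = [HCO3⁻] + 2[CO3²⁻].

[CO2*] = KH · pCO2 = 10^(−1.54) × 556×10^-6 = 1.604×10^-5 mol/L
α₀ = 1/(1 + K1/[H⁺] + K1K2/[H⁺]²) = 1/(1 + 10^+2.58 + 10^+1.19) = 0.002521
DIC = [CO2*]/α₀ = 1.604×10^-5 / 0.002521 = 6.361 mmol/L
CA = (α₁ + 2α₂)·DIC = (0.9584 + 2×0.03904) × 6.361 = 6.59 mmol/L

CA = 6.59 mmol/L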